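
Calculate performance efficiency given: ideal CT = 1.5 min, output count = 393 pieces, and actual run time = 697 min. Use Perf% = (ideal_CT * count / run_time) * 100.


Formula: Performance = (Ideal CT * Total Count) / Run Time * 100
Ideal output time = 1.5 * 393 = 589.5 min
Performance = 589.5 / 697 * 100 = 84.6%

84.6%


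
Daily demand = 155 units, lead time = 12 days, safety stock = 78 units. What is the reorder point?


Formula: ROP = (Daily Demand * Lead Time) + Safety Stock
Demand during lead time = 155 * 12 = 1860 units
ROP = 1860 + 78 = 1938 units

1938 units


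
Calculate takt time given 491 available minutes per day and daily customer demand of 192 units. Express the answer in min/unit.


Formula: Takt Time = Available Production Time / Customer Demand
Takt = 491 min/day / 192 units/day
Takt = 2.56 min/unit

2.56 min/unit


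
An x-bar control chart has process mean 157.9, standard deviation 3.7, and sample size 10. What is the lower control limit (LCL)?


LCL = 157.9 - 3 * 3.7 / sqrt(10)

154.39


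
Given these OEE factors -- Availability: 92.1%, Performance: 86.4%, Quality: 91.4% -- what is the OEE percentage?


Formula: OEE = Availability * Performance * Quality / 10000
A * P = 92.1% * 86.4% / 100 = 79.57%
OEE = 79.57% * 91.4% / 100 = 72.7%

72.7%


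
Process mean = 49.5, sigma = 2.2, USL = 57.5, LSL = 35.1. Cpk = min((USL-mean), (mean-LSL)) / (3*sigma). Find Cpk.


Cpu = (57.5 - 49.5) / (3 * 2.2) = 1.21
Cpl = (49.5 - 35.1) / (3 * 2.2) = 2.18
Cpk = min(1.21, 2.18) = 1.21

1.21


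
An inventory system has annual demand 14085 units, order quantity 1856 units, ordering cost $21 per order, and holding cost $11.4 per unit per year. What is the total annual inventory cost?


TC = 14085/1856 * 21 + 1856/2 * 11.4

$10738.57


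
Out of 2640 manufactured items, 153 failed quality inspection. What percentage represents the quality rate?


Formula: Quality Rate = Good Pieces / Total Pieces * 100
Good pieces = 2640 - 153 = 2487
QR = 2487 / 2640 * 100 = 94.2%

94.2%


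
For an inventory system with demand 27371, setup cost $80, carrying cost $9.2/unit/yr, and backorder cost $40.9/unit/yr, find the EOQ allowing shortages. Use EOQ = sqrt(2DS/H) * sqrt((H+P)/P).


Formula: EOQ* = sqrt(2DS/H) * sqrt((H+P)/P)
Base EOQ = sqrt(2*27371*80/9.2) = 689.94 units
Correction = sqrt((9.2+40.9)/40.9) = 1.10677
EOQ* = 689.94 * 1.10677 = 763.6 units

763.6 units


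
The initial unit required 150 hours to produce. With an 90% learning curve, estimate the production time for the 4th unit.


Formula: T_n = T_1 * (learning_rate)^(log2(n)) where learning_rate = rate/100
Doublings = log2(4) = 2
T_n = 150 * 0.9^2
T_n = 150 * 0.81 = 121.5 hours

121.5 hours


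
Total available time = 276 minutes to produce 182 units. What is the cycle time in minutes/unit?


Formula: CT = Available Time / Number of Units
CT = 276 min / 182 units
CT = 1.52 min/unit

1.52 min/unit


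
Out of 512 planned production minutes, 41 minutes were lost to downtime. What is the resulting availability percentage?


Formula: Availability = (Planned Time - Downtime) / Planned Time * 100
Uptime = 512 - 41 = 471 min
Availability = 471 / 512 * 100 = 92.0%

92.0%


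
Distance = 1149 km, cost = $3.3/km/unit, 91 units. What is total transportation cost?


TC = dist * cost * units = 1149 * 3.3 * 91 = $345044.70

$345044.70


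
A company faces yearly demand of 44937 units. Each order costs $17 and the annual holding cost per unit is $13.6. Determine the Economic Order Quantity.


Formula: EOQ = sqrt(2 * D * S / H)
Numerator: 2 * 44937 * 17 = 1527858
2DS/H = 1527858 / 13.6 = 112342.5
EOQ = sqrt(112342.5) = 335.2 units

335.2 units


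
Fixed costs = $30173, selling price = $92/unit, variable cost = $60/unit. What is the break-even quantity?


Formula: BEQ = Fixed Costs / (Price - Variable Cost)
Contribution margin = $92 - $60 = $32/unit
BEQ = ceil($30173 / $32/unit) = ceil(942.91) = 943 units

943 units


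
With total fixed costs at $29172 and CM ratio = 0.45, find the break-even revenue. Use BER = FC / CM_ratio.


Formula: BER = Fixed Costs / Contribution Margin Ratio
BER = $29172 / 0.45
BER = $64826.67 (to the nearest cent)

$64826.67


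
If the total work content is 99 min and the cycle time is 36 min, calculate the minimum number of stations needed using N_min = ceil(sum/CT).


Formula: N_min = ceil(Sum of Task Times / Cycle Time)
N_min = ceil(99 min / 36 min) = ceil(2.75)
N_min = 3 stations

3


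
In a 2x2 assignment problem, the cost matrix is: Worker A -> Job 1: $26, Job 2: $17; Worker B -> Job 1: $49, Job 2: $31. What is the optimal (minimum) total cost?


Option 1: A->1 + B->2 = $26 + $31 = $57
Option 2: A->2 + B->1 = $17 + $49 = $66
Min cost = min($57, $66) = $57

$57


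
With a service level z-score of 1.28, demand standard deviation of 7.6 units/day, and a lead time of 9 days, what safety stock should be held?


Formula: SS = z * sigma_d * sqrt(LT)
sqrt(LT) = sqrt(9) = 3.0
SS = 1.28 * 7.6 * 3.0
SS = 29.2 units

29.2 units


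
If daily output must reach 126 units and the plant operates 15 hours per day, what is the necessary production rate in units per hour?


Formula: Production Rate = Daily Demand / Available Hours
Rate = 126 units/day / 15 hours/day
Rate = 8.4 units/hour

8.4 units/hour


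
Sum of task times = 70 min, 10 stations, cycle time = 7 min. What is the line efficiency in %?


Formula: Efficiency = Sum of Task Times / (N_stations * CT) * 100
Total station capacity = 10 stations * 7 min = 70 min
Efficiency = 70 / 70 * 100 = 100.0%

100.0%


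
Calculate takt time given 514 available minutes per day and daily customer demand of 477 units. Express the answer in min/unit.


Formula: Takt Time = Available Production Time / Customer Demand
Takt = 514 min/day / 477 units/day
Takt = 1.08 min/unit

1.08 min/unit


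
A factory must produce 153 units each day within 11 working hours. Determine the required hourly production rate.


Formula: Production Rate = Daily Demand / Available Hours
Rate = 153 units/day / 11 hours/day
Rate = 13.9 units/hour

13.9 units/hour


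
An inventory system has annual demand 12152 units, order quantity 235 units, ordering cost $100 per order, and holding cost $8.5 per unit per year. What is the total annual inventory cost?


TC = 12152/235 * 100 + 235/2 * 8.5

$6169.81


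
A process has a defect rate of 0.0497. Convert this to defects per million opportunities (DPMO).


DPMO = defect_rate * 1000000 = 0.0497 * 1000000

49700


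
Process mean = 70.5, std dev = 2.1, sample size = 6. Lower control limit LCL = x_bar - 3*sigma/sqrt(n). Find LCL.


LCL = 70.5 - 3 * 2.1 / sqrt(6)

67.93


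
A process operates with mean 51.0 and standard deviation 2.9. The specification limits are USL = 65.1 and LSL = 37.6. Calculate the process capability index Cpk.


Cpu = (65.1 - 51.0) / (3 * 2.9) = 1.62
Cpl = (51.0 - 37.6) / (3 * 2.9) = 1.54
Cpk = min(1.62, 1.54) = 1.54

1.54


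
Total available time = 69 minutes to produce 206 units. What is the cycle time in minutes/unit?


Formula: CT = Available Time / Number of Units
CT = 69 min / 206 units
CT = 0.33 min/unit

0.33 min/unit


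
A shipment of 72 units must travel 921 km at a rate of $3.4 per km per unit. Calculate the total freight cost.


TC = dist * cost * units = 921 * 3.4 * 72 = $225460.80

$225460.80


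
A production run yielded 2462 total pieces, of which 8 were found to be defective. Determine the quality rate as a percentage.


Formula: Quality Rate = Good Pieces / Total Pieces * 100
Good pieces = 2462 - 8 = 2454
QR = 2454 / 2462 * 100 = 99.7%

99.7%


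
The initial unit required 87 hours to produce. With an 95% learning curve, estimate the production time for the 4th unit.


Formula: T_n = T_1 * (learning_rate)^(log2(n)) where learning_rate = rate/100
Doublings = log2(4) = 2
T_n = 87 * 0.95^2
T_n = 87 * 0.9025 = 78.5 hours

78.5 hours


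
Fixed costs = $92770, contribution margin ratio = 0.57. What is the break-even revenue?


Formula: BER = Fixed Costs / Contribution Margin Ratio
BER = $92770 / 0.57
BER = $162754.39 (to the nearest cent)

$162754.39


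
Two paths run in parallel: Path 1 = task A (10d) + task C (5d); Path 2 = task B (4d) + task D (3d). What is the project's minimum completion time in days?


Path 1 = 10 + 5 = 15 days
Path 2 = 4 + 3 = 7 days
Duration = max(15, 7) = 15 days

15 days


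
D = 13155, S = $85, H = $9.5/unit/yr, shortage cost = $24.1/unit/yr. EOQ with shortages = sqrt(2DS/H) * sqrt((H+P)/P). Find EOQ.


Formula: EOQ* = sqrt(2DS/H) * sqrt((H+P)/P)
Base EOQ = sqrt(2*13155*85/9.5) = 485.19 units
Correction = sqrt((9.5+24.1)/24.1) = 1.18076
EOQ* = 485.19 * 1.18076 = 572.9 units

572.9 units


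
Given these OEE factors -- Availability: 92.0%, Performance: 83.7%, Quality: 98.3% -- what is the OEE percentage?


Formula: OEE = Availability * Performance * Quality / 10000
A * P = 92.0% * 83.7% / 100 = 77.0%
OEE = 77.0% * 98.3% / 100 = 75.7%

75.7%


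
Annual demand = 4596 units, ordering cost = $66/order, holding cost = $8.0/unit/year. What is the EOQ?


Formula: EOQ = sqrt(2 * D * S / H)
Numerator: 2 * 4596 * 66 = 606672
2DS/H = 606672 / 8.0 = 75834.0
EOQ = sqrt(75834.0) = 275.4 units

275.4 units


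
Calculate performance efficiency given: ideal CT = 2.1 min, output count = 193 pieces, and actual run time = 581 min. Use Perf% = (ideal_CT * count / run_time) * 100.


Formula: Performance = (Ideal CT * Total Count) / Run Time * 100
Ideal output time = 2.1 * 193 = 405.3 min
Performance = 405.3 / 581 * 100 = 69.8%

69.8%


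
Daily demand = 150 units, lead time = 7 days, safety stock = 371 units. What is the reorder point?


Formula: ROP = (Daily Demand * Lead Time) + Safety Stock
Demand during lead time = 150 * 7 = 1050 units
ROP = 1050 + 371 = 1421 units

1421 units


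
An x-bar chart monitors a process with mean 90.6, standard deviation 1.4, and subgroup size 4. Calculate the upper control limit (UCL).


UCL = 90.6 + 3 * 1.4 / sqrt(4)

92.7


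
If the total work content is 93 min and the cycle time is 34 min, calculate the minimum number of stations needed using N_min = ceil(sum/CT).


Formula: N_min = ceil(Sum of Task Times / Cycle Time)
N_min = ceil(93 min / 34 min) = ceil(2.7353)
N_min = 3 stations

3


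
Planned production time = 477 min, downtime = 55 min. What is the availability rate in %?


Formula: Availability = (Planned Time - Downtime) / Planned Time * 100
Uptime = 477 - 55 = 422 min
Availability = 422 / 477 * 100 = 88.5%

88.5%


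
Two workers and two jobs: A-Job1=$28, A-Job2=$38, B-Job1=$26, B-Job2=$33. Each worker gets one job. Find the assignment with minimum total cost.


Option 1: A->1 + B->2 = $28 + $33 = $61
Option 2: A->2 + B->1 = $38 + $26 = $64
Min cost = min($61, $64) = $61

$61


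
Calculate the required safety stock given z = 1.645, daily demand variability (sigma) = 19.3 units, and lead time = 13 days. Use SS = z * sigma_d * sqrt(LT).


Formula: SS = z * sigma_d * sqrt(LT)
sqrt(LT) = sqrt(13) = 3.6056
SS = 1.645 * 19.3 * 3.6056
SS = 114.5 units

114.5 units


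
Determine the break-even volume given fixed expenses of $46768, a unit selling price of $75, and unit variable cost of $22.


Formula: BEQ = Fixed Costs / (Price - Variable Cost)
Contribution margin = $75 - $22 = $53/unit
BEQ = ceil($46768 / $53/unit) = ceil(882.42) = 883 units

883 units


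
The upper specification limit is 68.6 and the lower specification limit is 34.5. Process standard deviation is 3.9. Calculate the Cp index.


Cp = (68.6 - 34.5) / (6 * 3.9)

1.46


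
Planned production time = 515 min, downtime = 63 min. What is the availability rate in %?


Formula: Availability = (Planned Time - Downtime) / Planned Time * 100
Uptime = 515 - 63 = 452 min
Availability = 452 / 515 * 100 = 87.8%

87.8%


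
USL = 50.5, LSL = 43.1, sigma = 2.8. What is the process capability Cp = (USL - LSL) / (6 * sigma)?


Cp = (50.5 - 43.1) / (6 * 2.8)

0.44


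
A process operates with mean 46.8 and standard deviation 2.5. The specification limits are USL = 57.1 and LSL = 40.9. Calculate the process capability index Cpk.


Cpu = (57.1 - 46.8) / (3 * 2.5) = 1.37
Cpl = (46.8 - 40.9) / (3 * 2.5) = 0.79
Cpk = min(1.37, 0.79) = 0.79

0.79


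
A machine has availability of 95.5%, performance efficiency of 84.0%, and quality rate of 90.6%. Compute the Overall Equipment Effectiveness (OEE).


Formula: OEE = Availability * Performance * Quality / 10000
A * P = 95.5% * 84.0% / 100 = 80.22%
OEE = 80.22% * 90.6% / 100 = 72.7%

72.7%


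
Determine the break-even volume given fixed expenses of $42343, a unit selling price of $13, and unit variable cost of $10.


Formula: BEQ = Fixed Costs / (Price - Variable Cost)
Contribution margin = $13 - $10 = $3/unit
BEQ = ceil($42343 / $3/unit) = ceil(14114.33) = 14115 units

14115 units


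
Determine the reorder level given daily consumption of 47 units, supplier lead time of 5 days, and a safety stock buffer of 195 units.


Formula: ROP = (Daily Demand * Lead Time) + Safety Stock
Demand during lead time = 47 * 5 = 235 units
ROP = 235 + 195 = 430 units

430 units


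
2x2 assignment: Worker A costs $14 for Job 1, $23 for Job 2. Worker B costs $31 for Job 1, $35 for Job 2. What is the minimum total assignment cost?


Option 1: A->1 + B->2 = $14 + $35 = $49
Option 2: A->2 + B->1 = $23 + $31 = $54
Min cost = min($49, $54) = $49

$49


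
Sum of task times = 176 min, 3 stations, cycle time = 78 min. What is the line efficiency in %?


Formula: Efficiency = Sum of Task Times / (N_stations * CT) * 100
Total station capacity = 3 stations * 78 min = 234 min
Efficiency = 176 / 234 * 100 = 75.2%

75.2%


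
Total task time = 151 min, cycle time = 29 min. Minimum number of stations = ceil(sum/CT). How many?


Formula: N_min = ceil(Sum of Task Times / Cycle Time)
N_min = ceil(151 min / 29 min) = ceil(5.2069)
N_min = 6 stations

6


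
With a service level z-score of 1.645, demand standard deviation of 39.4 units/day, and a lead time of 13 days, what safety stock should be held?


Formula: SS = z * sigma_d * sqrt(LT)
sqrt(LT) = sqrt(13) = 3.6056
SS = 1.645 * 39.4 * 3.6056
SS = 233.7 units

233.7 units


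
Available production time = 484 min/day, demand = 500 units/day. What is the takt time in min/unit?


Formula: Takt Time = Available Production Time / Customer Demand
Takt = 484 min/day / 500 units/day
Takt = 0.97 min/unit

0.97 min/unit


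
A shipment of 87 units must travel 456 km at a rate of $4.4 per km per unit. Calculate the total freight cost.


TC = dist * cost * units = 456 * 4.4 * 87 = $174556.80

$174556.80


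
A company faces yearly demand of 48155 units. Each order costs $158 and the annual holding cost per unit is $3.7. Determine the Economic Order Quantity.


Formula: EOQ = sqrt(2 * D * S / H)
Numerator: 2 * 48155 * 158 = 15216980
2DS/H = 15216980 / 3.7 = 4112697.3
EOQ = sqrt(4112697.3) = 2028.0 units

2028.0 units


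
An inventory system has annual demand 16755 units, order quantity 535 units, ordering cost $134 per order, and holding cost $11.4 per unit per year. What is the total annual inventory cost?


TC = 16755/535 * 134 + 535/2 * 11.4

$7246.08


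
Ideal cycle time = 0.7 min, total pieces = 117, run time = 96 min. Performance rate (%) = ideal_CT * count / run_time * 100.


Formula: Performance = (Ideal CT * Total Count) / Run Time * 100
Ideal output time = 0.7 * 117 = 81.9 min
Performance = 81.9 / 96 * 100 = 85.3%

85.3%


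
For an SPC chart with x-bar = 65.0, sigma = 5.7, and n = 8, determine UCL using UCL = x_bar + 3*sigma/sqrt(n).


UCL = 65.0 + 3 * 5.7 / sqrt(8)

71.05


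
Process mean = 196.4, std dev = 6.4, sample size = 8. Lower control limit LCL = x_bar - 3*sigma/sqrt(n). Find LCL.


LCL = 196.4 - 3 * 6.4 / sqrt(8)

189.61


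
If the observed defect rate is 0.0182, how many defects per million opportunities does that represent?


DPMO = defect_rate * 1000000 = 0.0182 * 1000000

18200


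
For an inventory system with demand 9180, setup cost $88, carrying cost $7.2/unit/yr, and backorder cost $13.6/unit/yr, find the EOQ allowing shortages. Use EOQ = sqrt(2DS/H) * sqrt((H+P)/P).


Formula: EOQ* = sqrt(2DS/H) * sqrt((H+P)/P)
Base EOQ = sqrt(2*9180*88/7.2) = 473.71 units
Correction = sqrt((7.2+13.6)/13.6) = 1.23669
EOQ* = 473.71 * 1.23669 = 585.8 units

585.8 units


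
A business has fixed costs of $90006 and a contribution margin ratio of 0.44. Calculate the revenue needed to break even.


Formula: BER = Fixed Costs / Contribution Margin Ratio
BER = $90006 / 0.44
BER = $204559.09 (to the nearest cent)

$204559.09


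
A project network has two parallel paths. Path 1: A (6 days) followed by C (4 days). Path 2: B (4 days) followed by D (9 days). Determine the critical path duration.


Path 1 = 6 + 4 = 10 days
Path 2 = 4 + 9 = 13 days
Duration = max(10, 13) = 13 days

13 days


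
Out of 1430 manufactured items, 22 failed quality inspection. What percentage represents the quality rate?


Formula: Quality Rate = Good Pieces / Total Pieces * 100
Good pieces = 1430 - 22 = 1408
QR = 1408 / 1430 * 100 = 98.5%

98.5%


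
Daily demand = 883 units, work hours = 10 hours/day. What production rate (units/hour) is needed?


Formula: Production Rate = Daily Demand / Available Hours
Rate = 883 units/day / 10 hours/day
Rate = 88.3 units/hour

88.3 units/hour


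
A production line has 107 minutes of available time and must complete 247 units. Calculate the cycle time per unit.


Formula: CT = Available Time / Number of Units
CT = 107 min / 247 units
CT = 0.43 min/unit

0.43 min/unit


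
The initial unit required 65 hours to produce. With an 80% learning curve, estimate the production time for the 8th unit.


Formula: T_n = T_1 * (learning_rate)^(log2(n)) where learning_rate = rate/100
Doublings = log2(8) = 3
T_n = 65 * 0.8^3
T_n = 65 * 0.512 = 33.3 hours

33.3 hours


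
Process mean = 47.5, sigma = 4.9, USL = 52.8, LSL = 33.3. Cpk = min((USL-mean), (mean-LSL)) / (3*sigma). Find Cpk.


Cpu = (52.8 - 47.5) / (3 * 4.9) = 0.36
Cpl = (47.5 - 33.3) / (3 * 4.9) = 0.97
Cpk = min(0.36, 0.97) = 0.36

0.36


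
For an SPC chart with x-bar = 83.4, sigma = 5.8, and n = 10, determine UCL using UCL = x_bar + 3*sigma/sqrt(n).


UCL = 83.4 + 3 * 5.8 / sqrt(10)

88.9


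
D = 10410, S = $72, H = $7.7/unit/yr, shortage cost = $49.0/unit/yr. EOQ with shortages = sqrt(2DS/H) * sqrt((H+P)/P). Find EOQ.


Formula: EOQ* = sqrt(2DS/H) * sqrt((H+P)/P)
Base EOQ = sqrt(2*10410*72/7.7) = 441.23 units
Correction = sqrt((7.7+49.0)/49.0) = 1.07571
EOQ* = 441.23 * 1.07571 = 474.6 units

474.6 units


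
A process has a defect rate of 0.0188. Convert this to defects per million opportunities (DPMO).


DPMO = defect_rate * 1000000 = 0.0188 * 1000000

18800


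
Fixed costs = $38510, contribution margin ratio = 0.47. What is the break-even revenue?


Formula: BER = Fixed Costs / Contribution Margin Ratio
BER = $38510 / 0.47
BER = $81936.17 (to the nearest cent)

$81936.17


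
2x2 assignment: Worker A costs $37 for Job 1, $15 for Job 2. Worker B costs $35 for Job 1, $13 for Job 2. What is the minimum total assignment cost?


Option 1: A->1 + B->2 = $37 + $13 = $50
Option 2: A->2 + B->1 = $15 + $35 = $50
Min cost = min($50, $50) = $50

$50


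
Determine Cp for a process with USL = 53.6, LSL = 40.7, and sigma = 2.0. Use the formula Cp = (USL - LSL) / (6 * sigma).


Cp = (53.6 - 40.7) / (6 * 2.0)

1.08


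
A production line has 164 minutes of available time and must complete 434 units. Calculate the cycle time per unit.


Formula: CT = Available Time / Number of Units
CT = 164 min / 434 units
CT = 0.38 min/unit

0.38 min/unit


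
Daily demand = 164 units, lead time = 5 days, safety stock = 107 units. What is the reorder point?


Formula: ROP = (Daily Demand * Lead Time) + Safety Stock
Demand during lead time = 164 * 5 = 820 units
ROP = 820 + 107 = 927 units

927 units


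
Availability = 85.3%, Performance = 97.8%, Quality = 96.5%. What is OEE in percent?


Formula: OEE = Availability * Performance * Quality / 10000
A * P = 85.3% * 97.8% / 100 = 83.42%
OEE = 83.42% * 96.5% / 100 = 80.5%

80.5%


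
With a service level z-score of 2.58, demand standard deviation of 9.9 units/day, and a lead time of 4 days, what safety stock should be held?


Formula: SS = z * sigma_d * sqrt(LT)
sqrt(LT) = sqrt(4) = 2.0
SS = 2.58 * 9.9 * 2.0
SS = 51.1 units

51.1 units


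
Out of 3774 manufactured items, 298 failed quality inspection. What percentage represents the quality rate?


Formula: Quality Rate = Good Pieces / Total Pieces * 100
Good pieces = 3774 - 298 = 3476
QR = 3476 / 3774 * 100 = 92.1%

92.1%


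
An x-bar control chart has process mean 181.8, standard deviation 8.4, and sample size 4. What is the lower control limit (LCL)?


LCL = 181.8 - 3 * 8.4 / sqrt(4)

169.2


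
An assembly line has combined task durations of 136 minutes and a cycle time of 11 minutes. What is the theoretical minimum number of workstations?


Formula: N_min = ceil(Sum of Task Times / Cycle Time)
N_min = ceil(136 min / 11 min) = ceil(12.3636)
N_min = 13 stations

13


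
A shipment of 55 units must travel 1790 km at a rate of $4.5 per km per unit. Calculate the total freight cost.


TC = dist * cost * units = 1790 * 4.5 * 55 = $443025.00

$443025.00


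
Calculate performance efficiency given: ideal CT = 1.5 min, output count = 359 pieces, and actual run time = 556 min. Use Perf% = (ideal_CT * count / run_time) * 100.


Formula: Performance = (Ideal CT * Total Count) / Run Time * 100
Ideal output time = 1.5 * 359 = 538.5 min
Performance = 538.5 / 556 * 100 = 96.9%

96.9%


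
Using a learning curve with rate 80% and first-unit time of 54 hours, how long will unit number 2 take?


Formula: T_n = T_1 * (learning_rate)^(log2(n)) where learning_rate = rate/100
Doublings = log2(2) = 1
T_n = 54 * 0.8^1
T_n = 54 * 0.8 = 43.2 hours

43.2 hours


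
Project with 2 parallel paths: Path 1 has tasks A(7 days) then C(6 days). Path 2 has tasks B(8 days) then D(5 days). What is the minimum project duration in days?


Path 1 = 7 + 6 = 13 days
Path 2 = 8 + 5 = 13 days
Duration = max(13, 13) = 13 days

13 days


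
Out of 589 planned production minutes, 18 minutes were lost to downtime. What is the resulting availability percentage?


Formula: Availability = (Planned Time - Downtime) / Planned Time * 100
Uptime = 589 - 18 = 571 min
Availability = 571 / 589 * 100 = 96.9%

96.9%


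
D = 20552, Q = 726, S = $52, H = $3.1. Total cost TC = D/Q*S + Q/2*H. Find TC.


TC = 20552/726 * 52 + 726/2 * 3.1

$2597.34


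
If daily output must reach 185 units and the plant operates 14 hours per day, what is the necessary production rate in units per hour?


Formula: Production Rate = Daily Demand / Available Hours
Rate = 185 units/day / 14 hours/day
Rate = 13.2 units/hour

13.2 units/hour


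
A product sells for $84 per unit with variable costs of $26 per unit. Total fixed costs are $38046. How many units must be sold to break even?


Formula: BEQ = Fixed Costs / (Price - Variable Cost)
Contribution margin = $84 - $26 = $58/unit
BEQ = ceil($38046 / $58/unit) = ceil(655.97) = 656 units

656 units


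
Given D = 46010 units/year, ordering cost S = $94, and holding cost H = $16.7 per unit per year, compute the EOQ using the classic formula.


Formula: EOQ = sqrt(2 * D * S / H)
Numerator: 2 * 46010 * 94 = 8649880
2DS/H = 8649880 / 16.7 = 517956.9
EOQ = sqrt(517956.9) = 719.7 units

719.7 units


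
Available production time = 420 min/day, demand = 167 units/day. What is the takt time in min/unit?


Formula: Takt Time = Available Production Time / Customer Demand
Takt = 420 min/day / 167 units/day
Takt = 2.51 min/unit

2.51 min/unit


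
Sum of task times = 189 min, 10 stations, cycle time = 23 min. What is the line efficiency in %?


Formula: Efficiency = Sum of Task Times / (N_stations * CT) * 100
Total station capacity = 10 stations * 23 min = 230 min
Efficiency = 189 / 230 * 100 = 82.2%

82.2%


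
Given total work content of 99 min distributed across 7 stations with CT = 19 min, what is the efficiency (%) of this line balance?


Formula: Efficiency = Sum of Task Times / (N_stations * CT) * 100
Total station capacity = 7 stations * 19 min = 133 min
Efficiency = 99 / 133 * 100 = 74.4%

74.4%


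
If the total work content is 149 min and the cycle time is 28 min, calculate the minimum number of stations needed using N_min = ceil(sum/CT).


Formula: N_min = ceil(Sum of Task Times / Cycle Time)
N_min = ceil(149 min / 28 min) = ceil(5.3214)
N_min = 6 stations

6


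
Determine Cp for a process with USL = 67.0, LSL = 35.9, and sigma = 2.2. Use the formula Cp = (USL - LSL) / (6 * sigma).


Cp = (67.0 - 35.9) / (6 * 2.2)

2.36


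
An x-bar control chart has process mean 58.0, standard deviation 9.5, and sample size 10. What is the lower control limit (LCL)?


LCL = 58.0 - 3 * 9.5 / sqrt(10)

48.99


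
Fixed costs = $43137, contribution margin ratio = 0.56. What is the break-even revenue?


Formula: BER = Fixed Costs / Contribution Margin Ratio
BER = $43137 / 0.56
BER = $77030.36 (to the nearest cent)

$77030.36


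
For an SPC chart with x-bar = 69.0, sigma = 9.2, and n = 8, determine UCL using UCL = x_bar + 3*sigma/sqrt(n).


UCL = 69.0 + 3 * 9.2 / sqrt(8)

78.76


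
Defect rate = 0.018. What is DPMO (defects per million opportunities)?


DPMO = defect_rate * 1000000 = 0.018 * 1000000

18000


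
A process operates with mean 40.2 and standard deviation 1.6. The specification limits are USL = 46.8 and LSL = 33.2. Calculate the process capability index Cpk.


Cpu = (46.8 - 40.2) / (3 * 1.6) = 1.38
Cpl = (40.2 - 33.2) / (3 * 1.6) = 1.46
Cpk = min(1.38, 1.46) = 1.38

1.38


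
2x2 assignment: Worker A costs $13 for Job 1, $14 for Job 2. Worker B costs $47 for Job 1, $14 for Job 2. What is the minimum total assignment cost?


Option 1: A->1 + B->2 = $13 + $14 = $27
Option 2: A->2 + B->1 = $14 + $47 = $61
Min cost = min($27, $61) = $27

$27


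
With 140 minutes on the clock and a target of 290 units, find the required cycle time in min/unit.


Formula: CT = Available Time / Number of Units
CT = 140 min / 290 units
CT = 0.48 min/unit

0.48 min/unit


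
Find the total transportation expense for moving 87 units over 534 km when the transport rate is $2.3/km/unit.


TC = dist * cost * units = 534 * 2.3 * 87 = $106853.40

$106853.40


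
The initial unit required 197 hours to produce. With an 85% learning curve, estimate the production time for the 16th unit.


Formula: T_n = T_1 * (learning_rate)^(log2(n)) where learning_rate = rate/100
Doublings = log2(16) = 4
T_n = 197 * 0.85^4
T_n = 197 * 0.522 = 102.8 hours

102.8 hours


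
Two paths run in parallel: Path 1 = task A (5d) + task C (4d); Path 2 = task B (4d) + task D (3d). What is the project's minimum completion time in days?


Path 1 = 5 + 4 = 9 days
Path 2 = 4 + 3 = 7 days
Duration = max(9, 7) = 9 days

9 days


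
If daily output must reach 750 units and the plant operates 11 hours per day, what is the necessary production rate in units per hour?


Formula: Production Rate = Daily Demand / Available Hours
Rate = 750 units/day / 11 hours/day
Rate = 68.2 units/hour

68.2 units/hour


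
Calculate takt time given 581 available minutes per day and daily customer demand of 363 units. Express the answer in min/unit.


Formula: Takt Time = Available Production Time / Customer Demand
Takt = 581 min/day / 363 units/day
Takt = 1.6 min/unit

1.6 min/unit


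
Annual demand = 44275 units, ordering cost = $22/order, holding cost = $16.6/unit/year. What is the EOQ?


Formula: EOQ = sqrt(2 * D * S / H)
Numerator: 2 * 44275 * 22 = 1948100
2DS/H = 1948100 / 16.6 = 117355.4
EOQ = sqrt(117355.4) = 342.6 units

342.6 units


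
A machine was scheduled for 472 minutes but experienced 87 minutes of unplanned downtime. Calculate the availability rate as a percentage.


Formula: Availability = (Planned Time - Downtime) / Planned Time * 100
Uptime = 472 - 87 = 385 min
Availability = 385 / 472 * 100 = 81.6%

81.6%


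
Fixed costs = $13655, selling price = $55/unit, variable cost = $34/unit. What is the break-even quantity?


Formula: BEQ = Fixed Costs / (Price - Variable Cost)
Contribution margin = $55 - $34 = $21/unit
BEQ = ceil($13655 / $21/unit) = ceil(650.24) = 651 units

651 units


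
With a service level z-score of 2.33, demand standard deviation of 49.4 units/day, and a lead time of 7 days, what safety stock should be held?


Formula: SS = z * sigma_d * sqrt(LT)
sqrt(LT) = sqrt(7) = 2.6458
SS = 2.33 * 49.4 * 2.6458
SS = 304.5 units

304.5 units


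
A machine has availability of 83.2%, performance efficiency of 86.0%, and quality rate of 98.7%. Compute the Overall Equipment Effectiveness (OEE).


Formula: OEE = Availability * Performance * Quality / 10000
A * P = 83.2% * 86.0% / 100 = 71.55%
OEE = 71.55% * 98.7% / 100 = 70.6%

70.6%


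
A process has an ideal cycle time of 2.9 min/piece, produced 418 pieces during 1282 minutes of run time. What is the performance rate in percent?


Formula: Performance = (Ideal CT * Total Count) / Run Time * 100
Ideal output time = 2.9 * 418 = 1212.2 min
Performance = 1212.2 / 1282 * 100 = 94.6%

94.6%


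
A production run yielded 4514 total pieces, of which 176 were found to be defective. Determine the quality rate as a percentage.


Formula: Quality Rate = Good Pieces / Total Pieces * 100
Good pieces = 4514 - 176 = 4338
QR = 4338 / 4514 * 100 = 96.1%

96.1%


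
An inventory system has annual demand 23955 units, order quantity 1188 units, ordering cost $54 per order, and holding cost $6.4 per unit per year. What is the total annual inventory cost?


TC = 23955/1188 * 54 + 1188/2 * 6.4

$4890.46


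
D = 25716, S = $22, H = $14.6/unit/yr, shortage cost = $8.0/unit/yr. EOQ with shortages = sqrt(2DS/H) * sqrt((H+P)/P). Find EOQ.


Formula: EOQ* = sqrt(2DS/H) * sqrt((H+P)/P)
Base EOQ = sqrt(2*25716*22/14.6) = 278.39 units
Correction = sqrt((14.6+8.0)/8.0) = 1.68077
EOQ* = 278.39 * 1.68077 = 467.9 units

467.9 units


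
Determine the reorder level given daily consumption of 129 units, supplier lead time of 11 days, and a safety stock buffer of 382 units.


Formula: ROP = (Daily Demand * Lead Time) + Safety Stock
Demand during lead time = 129 * 11 = 1419 units
ROP = 1419 + 382 = 1801 units

1801 units


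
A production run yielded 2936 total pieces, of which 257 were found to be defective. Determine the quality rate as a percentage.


Formula: Quality Rate = Good Pieces / Total Pieces * 100
Good pieces = 2936 - 257 = 2679
QR = 2679 / 2936 * 100 = 91.2%

91.2%


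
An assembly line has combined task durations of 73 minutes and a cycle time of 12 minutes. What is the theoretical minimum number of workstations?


Formula: N_min = ceil(Sum of Task Times / Cycle Time)
N_min = ceil(73 min / 12 min) = ceil(6.0833)
N_min = 7 stations

7


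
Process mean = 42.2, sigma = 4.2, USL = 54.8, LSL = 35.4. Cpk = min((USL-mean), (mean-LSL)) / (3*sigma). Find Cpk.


Cpu = (54.8 - 42.2) / (3 * 4.2) = 1.0
Cpl = (42.2 - 35.4) / (3 * 4.2) = 0.54
Cpk = min(1.0, 0.54) = 0.54

0.54


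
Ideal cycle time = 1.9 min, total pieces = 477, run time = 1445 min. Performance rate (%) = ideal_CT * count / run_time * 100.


Formula: Performance = (Ideal CT * Total Count) / Run Time * 100
Ideal output time = 1.9 * 477 = 906.3 min
Performance = 906.3 / 1445 * 100 = 62.7%

62.7%


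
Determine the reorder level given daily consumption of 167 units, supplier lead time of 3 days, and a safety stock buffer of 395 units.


Formula: ROP = (Daily Demand * Lead Time) + Safety Stock
Demand during lead time = 167 * 3 = 501 units
ROP = 501 + 395 = 896 units

896 units


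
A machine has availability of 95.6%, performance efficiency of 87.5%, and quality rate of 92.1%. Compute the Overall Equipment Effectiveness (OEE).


Formula: OEE = Availability * Performance * Quality / 10000
A * P = 95.6% * 87.5% / 100 = 83.65%
OEE = 83.65% * 92.1% / 100 = 77.0%

77.0%


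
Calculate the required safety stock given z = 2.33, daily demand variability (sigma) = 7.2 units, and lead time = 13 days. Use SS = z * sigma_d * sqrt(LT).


Formula: SS = z * sigma_d * sqrt(LT)
sqrt(LT) = sqrt(13) = 3.6056
SS = 2.33 * 7.2 * 3.6056
SS = 60.5 units

60.5 units


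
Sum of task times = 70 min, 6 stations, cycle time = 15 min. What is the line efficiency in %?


Formula: Efficiency = Sum of Task Times / (N_stations * CT) * 100
Total station capacity = 6 stations * 15 min = 90 min
Efficiency = 70 / 90 * 100 = 77.8%

77.8%


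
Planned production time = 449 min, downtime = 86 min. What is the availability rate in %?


Formula: Availability = (Planned Time - Downtime) / Planned Time * 100
Uptime = 449 - 86 = 363 min
Availability = 363 / 449 * 100 = 80.8%

80.8%


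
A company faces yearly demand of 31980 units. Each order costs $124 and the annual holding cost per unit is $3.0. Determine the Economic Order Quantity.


Formula: EOQ = sqrt(2 * D * S / H)
Numerator: 2 * 31980 * 124 = 7931040
2DS/H = 7931040 / 3.0 = 2643680.0
EOQ = sqrt(2643680.0) = 1625.9 units

1625.9 units


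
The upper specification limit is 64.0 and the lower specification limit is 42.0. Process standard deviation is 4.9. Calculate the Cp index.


Cp = (64.0 - 42.0) / (6 * 4.9)

0.75


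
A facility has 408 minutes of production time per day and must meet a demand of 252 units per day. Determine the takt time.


Formula: Takt Time = Available Production Time / Customer Demand
Takt = 408 min/day / 252 units/day
Takt = 1.62 min/unit

1.62 min/unit


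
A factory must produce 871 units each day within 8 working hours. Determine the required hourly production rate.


Formula: Production Rate = Daily Demand / Available Hours
Rate = 871 units/day / 8 hours/day
Rate = 108.9 units/hour

108.9 units/hour


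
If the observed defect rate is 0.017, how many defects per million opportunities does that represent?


DPMO = defect_rate * 1000000 = 0.017 * 1000000

17000


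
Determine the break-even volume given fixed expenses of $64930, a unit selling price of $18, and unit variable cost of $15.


Formula: BEQ = Fixed Costs / (Price - Variable Cost)
Contribution margin = $18 - $15 = $3/unit
BEQ = ceil($64930 / $3/unit) = ceil(21643.33) = 21644 units

21644 units


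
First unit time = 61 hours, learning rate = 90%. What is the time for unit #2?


Formula: T_n = T_1 * (learning_rate)^(log2(n)) where learning_rate = rate/100
Doublings = log2(2) = 1
T_n = 61 * 0.9^1
T_n = 61 * 0.9 = 54.9 hours

54.9 hours


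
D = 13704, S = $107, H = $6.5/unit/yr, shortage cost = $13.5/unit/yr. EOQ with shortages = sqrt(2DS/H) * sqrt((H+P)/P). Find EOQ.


Formula: EOQ* = sqrt(2DS/H) * sqrt((H+P)/P)
Base EOQ = sqrt(2*13704*107/6.5) = 671.7 units
Correction = sqrt((6.5+13.5)/13.5) = 1.21716
EOQ* = 671.7 * 1.21716 = 817.6 units

817.6 units


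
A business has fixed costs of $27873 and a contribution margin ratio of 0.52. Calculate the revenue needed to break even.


Formula: BER = Fixed Costs / Contribution Margin Ratio
BER = $27873 / 0.52
BER = $53601.92 (to the nearest cent)

$53601.92


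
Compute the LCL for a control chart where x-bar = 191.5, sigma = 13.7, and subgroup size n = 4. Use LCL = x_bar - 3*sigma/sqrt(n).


LCL = 191.5 - 3 * 13.7 / sqrt(4)

170.95


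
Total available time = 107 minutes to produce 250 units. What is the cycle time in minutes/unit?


Formula: CT = Available Time / Number of Units
CT = 107 min / 250 units
CT = 0.43 min/unit

0.43 min/unit


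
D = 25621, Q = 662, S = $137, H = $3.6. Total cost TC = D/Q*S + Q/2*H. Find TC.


TC = 25621/662 * 137 + 662/2 * 3.6

$6493.83


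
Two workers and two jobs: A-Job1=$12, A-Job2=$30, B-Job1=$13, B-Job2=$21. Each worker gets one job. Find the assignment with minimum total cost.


Option 1: A->1 + B->2 = $12 + $21 = $33
Option 2: A->2 + B->1 = $30 + $13 = $43
Min cost = min($33, $43) = $33

$33


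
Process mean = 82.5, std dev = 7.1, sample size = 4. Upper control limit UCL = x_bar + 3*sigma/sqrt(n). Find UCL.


UCL = 82.5 + 3 * 7.1 / sqrt(4)

93.15


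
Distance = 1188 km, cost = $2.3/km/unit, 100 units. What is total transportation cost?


TC = dist * cost * units = 1188 * 2.3 * 100 = $273240.00

$273240.00


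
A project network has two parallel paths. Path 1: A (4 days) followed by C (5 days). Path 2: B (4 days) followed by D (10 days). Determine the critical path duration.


Path 1 = 4 + 5 = 9 days
Path 2 = 4 + 10 = 14 days
Duration = max(9, 14) = 14 days

14 days


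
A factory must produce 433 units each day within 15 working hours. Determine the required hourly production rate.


Formula: Production Rate = Daily Demand / Available Hours
Rate = 433 units/day / 15 hours/day
Rate = 28.9 units/hour

28.9 units/hour


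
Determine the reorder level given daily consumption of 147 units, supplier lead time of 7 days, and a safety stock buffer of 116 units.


Formula: ROP = (Daily Demand * Lead Time) + Safety Stock
Demand during lead time = 147 * 7 = 1029 units
ROP = 1029 + 116 = 1145 units

1145 units


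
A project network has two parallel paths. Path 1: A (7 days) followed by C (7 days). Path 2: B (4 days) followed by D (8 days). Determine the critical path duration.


Path 1 = 7 + 7 = 14 days
Path 2 = 4 + 8 = 12 days
Duration = max(14, 12) = 14 days

14 days


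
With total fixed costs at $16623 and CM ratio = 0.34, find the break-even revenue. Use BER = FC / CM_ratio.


Formula: BER = Fixed Costs / Contribution Margin Ratio
BER = $16623 / 0.34
BER = $48891.18 (to the nearest cent)

$48891.18


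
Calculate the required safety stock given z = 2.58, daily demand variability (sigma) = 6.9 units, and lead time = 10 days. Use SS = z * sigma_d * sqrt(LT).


Formula: SS = z * sigma_d * sqrt(LT)
sqrt(LT) = sqrt(10) = 3.1623
SS = 2.58 * 6.9 * 3.1623
SS = 56.3 units

56.3 units


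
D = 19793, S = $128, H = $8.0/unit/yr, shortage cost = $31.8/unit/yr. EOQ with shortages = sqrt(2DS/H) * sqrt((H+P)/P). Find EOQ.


Formula: EOQ* = sqrt(2DS/H) * sqrt((H+P)/P)
Base EOQ = sqrt(2*19793*128/8.0) = 795.85 units
Correction = sqrt((8.0+31.8)/31.8) = 1.11874
EOQ* = 795.85 * 1.11874 = 890.3 units

890.3 units


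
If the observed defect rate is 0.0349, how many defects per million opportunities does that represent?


DPMO = defect_rate * 1000000 = 0.0349 * 1000000

34900


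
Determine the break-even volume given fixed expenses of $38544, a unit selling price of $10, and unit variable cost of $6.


Formula: BEQ = Fixed Costs / (Price - Variable Cost)
Contribution margin = $10 - $6 = $4/unit
BEQ = ceil($38544 / $4/unit) = ceil(9636.0) = 9636 units

9636 units


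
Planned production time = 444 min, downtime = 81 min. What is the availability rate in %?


Formula: Availability = (Planned Time - Downtime) / Planned Time * 100
Uptime = 444 - 81 = 363 min
Availability = 363 / 444 * 100 = 81.8%

81.8%


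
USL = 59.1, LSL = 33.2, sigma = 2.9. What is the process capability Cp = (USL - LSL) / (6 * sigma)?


Cp = (59.1 - 33.2) / (6 * 2.9)

1.49


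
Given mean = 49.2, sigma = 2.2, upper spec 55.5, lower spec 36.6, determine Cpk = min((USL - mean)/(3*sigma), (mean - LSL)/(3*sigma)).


Cpu = (55.5 - 49.2) / (3 * 2.2) = 0.95
Cpl = (49.2 - 36.6) / (3 * 2.2) = 1.91
Cpk = min(0.95, 1.91) = 0.95

0.95


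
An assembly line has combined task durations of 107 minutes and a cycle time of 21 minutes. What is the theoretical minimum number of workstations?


Formula: N_min = ceil(Sum of Task Times / Cycle Time)
N_min = ceil(107 min / 21 min) = ceil(5.0952)
N_min = 6 stations

6
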